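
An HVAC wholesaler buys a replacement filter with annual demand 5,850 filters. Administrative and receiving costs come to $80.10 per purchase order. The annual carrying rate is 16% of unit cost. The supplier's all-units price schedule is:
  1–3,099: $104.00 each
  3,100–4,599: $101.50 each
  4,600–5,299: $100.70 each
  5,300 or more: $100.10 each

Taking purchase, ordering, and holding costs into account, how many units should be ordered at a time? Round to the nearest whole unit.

Q* ≈ 237 filters

Holding cost per unit per year at price C is H = 0.16·C.
Evaluate total cost at each tier's feasible EOQ or, if the EOQ is below the tier, at the tier's minimum quantity.
EOQ at $104.00 = 237.3 (feasible in tier 1): TC = 5,850×$104.00 + (5,850/237.3)×80.1 + (237.3/2)×0.16×$104.00 = $612,348.99.
EOQ at $101.50 = 240.2 < 3100, so use break Q=3100: TC = 5,850×$101.50 + (5,850/3100.0)×80.1 + (3100.0/2)×0.16×$101.50 = $619,098.16.
EOQ at $100.70 = 241.2 < 4600, so use break Q=4600: TC = 5,850×$100.70 + (5,850/4600.0)×80.1 + (4600.0/2)×0.16×$100.70 = $626,254.47.
EOQ at $100.10 = 241.9 < 5300, so use break Q=5300: TC = 5,850×$100.10 + (5,850/5300.0)×80.1 + (5300.0/2)×0.16×$100.10 = $628,115.81.
Lowest total cost is $612,348.99 at Q = 237.3.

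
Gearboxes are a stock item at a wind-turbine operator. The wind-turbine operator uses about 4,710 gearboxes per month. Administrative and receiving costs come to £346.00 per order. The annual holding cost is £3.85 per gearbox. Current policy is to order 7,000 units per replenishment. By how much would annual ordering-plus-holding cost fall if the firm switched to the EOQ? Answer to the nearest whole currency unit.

Extra cost ≈ £3,998 per year

Annual demand D = 4,710 × 12 = 56,520.
EOQ = √(2DS/H) = √(2 × 56,520 × 346 / 3.85) ≈ 3187.31.
Cost at Q* = (D/Q*)S + (Q*/2)H = √(2DSH) ≈ £12,271.13.
Cost at Q = 7,000: (56,520/7,000)×346 + (7,000/2)×3.85 = £2,793.70 + £13,475.00 = £16,268.70.
Excess = £16,268.70 − £12,271.13 = £3,997.57.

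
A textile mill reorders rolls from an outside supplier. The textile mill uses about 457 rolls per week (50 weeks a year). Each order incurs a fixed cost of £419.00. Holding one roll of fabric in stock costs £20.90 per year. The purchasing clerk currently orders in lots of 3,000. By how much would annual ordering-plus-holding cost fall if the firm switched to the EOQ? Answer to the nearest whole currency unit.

Extra cost ≈ £14,536 per year

Annual demand D = 457 × 50 = 22,850.
EOQ = √(2DS/H) = √(2 × 22,850 × 419 / 20.9) ≈ 957.18.
Cost at Q* = (D/Q*)S + (Q*/2)H = √(2DSH) ≈ £20,004.99.
Cost at Q = 3,000: (22,850/3,000)×419 + (3,000/2)×20.9 = £3,191.38 + £31,350.00 = £34,541.38.
Excess = £34,541.38 − £20,004.99 = £14,536.40.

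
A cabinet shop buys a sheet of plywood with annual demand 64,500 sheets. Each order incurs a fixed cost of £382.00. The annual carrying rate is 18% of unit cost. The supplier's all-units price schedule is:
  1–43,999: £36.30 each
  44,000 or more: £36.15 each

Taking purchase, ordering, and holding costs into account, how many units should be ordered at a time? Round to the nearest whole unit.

Holding cost per unit per year at price C is H = 0.18·C.
Candidates are each tier's EOQ (if it falls in that tier) and each price-break quantity.
EOQ at £36.30 = 2746.2 (feasible in tier 1): TC = 64,500×£36.30 + (64,500/2746.2)×382 + (2746.2/2)×0.18×£36.30 = £2,359,293.87.
EOQ at £36.15 = 2751.9 < 44000, so use break Q=44000: TC = 64,500×£36.15 + (64,500/44000.0)×382 + (44000.0/2)×0.18×£36.15 = £2,475,388.98.
Lowest total cost is £2,359,293.87 at Q = 2746.2.

Q* ≈ 2,746 sheets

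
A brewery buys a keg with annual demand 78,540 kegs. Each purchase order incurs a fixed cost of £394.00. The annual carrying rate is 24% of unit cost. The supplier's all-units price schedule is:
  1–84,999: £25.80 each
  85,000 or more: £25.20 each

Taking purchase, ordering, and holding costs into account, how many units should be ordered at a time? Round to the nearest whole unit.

Q* ≈ 3,161 kegs

Holding cost per unit per year at price C is H = 0.24·C.
For each price level, check whether its EOQ is feasible; otherwise the best quantity at that price is the breakpoint.
EOQ at £25.80 = 3161.5 (feasible in tier 1): TC = 78,540×£25.80 + (78,540/3161.5)×394 + (3161.5/2)×0.24×£25.80 = £2,045,908.00.
EOQ at £25.20 = 3198.9 < 85000, so use break Q=85000: TC = 78,540×£25.20 + (78,540/85000.0)×394 + (85000.0/2)×0.24×£25.20 = £2,236,612.06.
Lowest total cost is £2,045,908.00 at Q = 3161.5.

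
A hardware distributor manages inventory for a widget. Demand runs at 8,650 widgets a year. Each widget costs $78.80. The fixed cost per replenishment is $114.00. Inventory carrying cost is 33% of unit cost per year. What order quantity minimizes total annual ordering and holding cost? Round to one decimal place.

Q* ≈ 275.4 widgets

Holding cost H = 0.33 × $78.80 = $26.0040 per unit per year.
EOQ = √(2DS / H) = √(2 × 8,650 × 114 / 26.004).
= √(1,972,200 / 26.004) = √75,842.1781 ≈ 275.395.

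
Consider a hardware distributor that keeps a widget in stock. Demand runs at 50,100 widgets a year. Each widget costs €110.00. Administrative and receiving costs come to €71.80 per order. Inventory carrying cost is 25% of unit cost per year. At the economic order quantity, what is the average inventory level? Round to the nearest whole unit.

Holding cost H = 0.25 × €110.00 = €27.5000 per unit per year.
Q* = √(2DS/H) = √(2 × 50,100 × 71.8 / 27.5) ≈ 511.48.
Average inventory = Q*/2 ≈ 511.48 / 2 = 255.741.

Average inventory ≈ 256 widgets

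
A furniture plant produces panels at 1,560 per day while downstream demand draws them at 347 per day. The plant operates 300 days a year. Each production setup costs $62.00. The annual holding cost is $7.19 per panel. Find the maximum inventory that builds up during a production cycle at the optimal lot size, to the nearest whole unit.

Annual demand D = 347 × 300 = 104,100.
Production build-up factor (1 − d/p) = 1 − 347/1,560 = 0.7776.
Q* = √(2DS / (H(1 − d/p))) = √(2 × 104,100 × 62 / (7.19 × 0.7776)).
= √(12,908,400 / 5.5907) ≈ 1519.510.
Maximum inventory = Q*(1 − d/p) = 1519.510 × 0.7776 ≈ 1181.517.

I_max ≈ 1,182 panels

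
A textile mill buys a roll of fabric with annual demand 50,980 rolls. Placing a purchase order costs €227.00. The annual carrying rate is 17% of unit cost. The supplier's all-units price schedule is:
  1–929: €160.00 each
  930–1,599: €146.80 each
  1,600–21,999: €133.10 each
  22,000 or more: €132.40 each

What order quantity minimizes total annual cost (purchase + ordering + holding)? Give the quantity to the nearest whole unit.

Holding cost per unit per year at price C is H = 0.17·C.
Candidates are each tier's EOQ (if it falls in that tier) and each price-break quantity.
EOQ at €160.00 = 922.5 (feasible in tier 1): TC = 50,980×€160.00 + (50,980/922.5)×227 + (922.5/2)×0.17×€160.00 = €8,181,890.67.
EOQ at €146.80 = 963.0 (feasible in tier 2): TC = 50,980×€146.80 + (50,980/963.0)×227 + (963.0/2)×0.17×€146.80 = €7,507,897.41.
EOQ at €133.10 = 1011.4 < 1600, so use break Q=1600: TC = 50,980×€133.10 + (50,980/1600.0)×227 + (1600.0/2)×0.17×€133.10 = €6,810,772.39.
EOQ at €132.40 = 1014.1 < 22000, so use break Q=22000: TC = 50,980×€132.40 + (50,980/22000.0)×227 + (22000.0/2)×0.17×€132.40 = €6,997,866.02.
Lowest total cost is €6,810,772.39 at Q = 1600.0.

Q* ≈ 1,600 rolls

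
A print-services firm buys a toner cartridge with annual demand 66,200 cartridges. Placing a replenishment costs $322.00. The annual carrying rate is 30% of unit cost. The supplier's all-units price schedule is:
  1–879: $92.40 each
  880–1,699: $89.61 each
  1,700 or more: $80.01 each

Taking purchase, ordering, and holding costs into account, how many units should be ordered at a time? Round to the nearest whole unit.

Holding cost per unit per year at price C is H = 0.30·C.
Candidates are each tier's EOQ (if it falls in that tier) and each price-break quantity.
Tier 1 ($92.40): EOQ = 1240.2 exceeds tier's upper bound 879, so this tier is dominated.
EOQ at $89.61 = 1259.3 (feasible in tier 2): TC = 66,200×$89.61 + (66,200/1259.3)×322 + (1259.3/2)×0.30×$89.61 = $5,966,036.06.
EOQ at $80.01 = 1332.7 < 1700, so use break Q=1700: TC = 66,200×$80.01 + (66,200/1700.0)×322 + (1700.0/2)×0.30×$80.01 = $5,329,603.61.
Lowest total cost is $5,329,603.61 at Q = 1700.0.

Q* ≈ 1,700 cartridges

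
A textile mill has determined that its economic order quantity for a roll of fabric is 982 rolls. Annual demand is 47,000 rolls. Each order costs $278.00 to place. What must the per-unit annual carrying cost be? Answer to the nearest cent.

H ≈ $27.10

Squaring Q* = √(2DS/H) gives Q*² = 2DS/H.
From Q* = √(2DS/H): H = 2DS / Q*² = 2 × 47,000 × 278 / 982² = 27.0988.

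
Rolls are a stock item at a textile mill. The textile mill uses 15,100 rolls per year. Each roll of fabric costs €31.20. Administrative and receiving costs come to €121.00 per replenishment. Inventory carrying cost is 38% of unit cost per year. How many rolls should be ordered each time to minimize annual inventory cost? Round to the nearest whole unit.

Holding cost H = 0.38 × €31.20 = €11.8560 per unit per year.
EOQ = √(2DS / H) = √(2 × 15,100 × 121 / 11.856).
= √(3,654,200 / 11.856) = √308,215.2497 ≈ 555.171.

Q* ≈ 555 rolls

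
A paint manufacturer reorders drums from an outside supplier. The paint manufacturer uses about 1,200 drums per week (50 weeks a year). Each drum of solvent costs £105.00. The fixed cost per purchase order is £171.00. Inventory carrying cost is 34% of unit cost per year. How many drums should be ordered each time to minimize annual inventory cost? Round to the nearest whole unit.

Q* ≈ 758 drums

Annual demand D = 1,200 × 50 = 60,000.
Holding cost H = 0.34 × £105.00 = £35.7000 per unit per year.
EOQ = √(2DS / H) = √(2 × 60,000 × 171 / 35.7).
= √(20,520,000 / 35.7) = √574,789.916 ≈ 758.149.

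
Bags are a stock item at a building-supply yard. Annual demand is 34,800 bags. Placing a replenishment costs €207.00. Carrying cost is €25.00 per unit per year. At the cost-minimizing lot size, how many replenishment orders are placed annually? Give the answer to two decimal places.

The optimal lot size = √(2DS/H) = √(2 × 34,800 × 207 / 25) ≈ 759.14.
Orders per year = D / Q* = 34,800 / 759.14 ≈ 45.842.

N ≈ 45.84 orders per year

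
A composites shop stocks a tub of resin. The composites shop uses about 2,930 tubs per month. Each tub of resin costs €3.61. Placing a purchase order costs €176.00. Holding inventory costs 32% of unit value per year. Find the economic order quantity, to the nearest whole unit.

Annual demand D = 2,930 × 12 = 35,160.
Holding cost H = 0.32 × €3.61 = €1.1552 per unit per year.
EOQ = √(2DS / H) = √(2 × 35,160 × 176 / 1.1552).
= √(12,376,320 / 1.1552) = √10,713,573.4072 ≈ 3273.160.

Q* ≈ 3,273 tubs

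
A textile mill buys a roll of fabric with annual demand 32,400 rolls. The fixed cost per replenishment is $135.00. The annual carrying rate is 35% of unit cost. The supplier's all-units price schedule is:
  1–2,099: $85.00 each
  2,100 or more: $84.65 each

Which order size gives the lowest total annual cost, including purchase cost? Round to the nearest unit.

Q* ≈ 542 rolls

Holding cost per unit per year at price C is H = 0.35·C.
Candidates are each tier's EOQ (if it falls in that tier) and each price-break quantity.
EOQ at $85.00 = 542.3 (feasible in tier 1): TC = 32,400×$85.00 + (32,400/542.3)×135 + (542.3/2)×0.35×$85.00 = $2,770,132.36.
EOQ at $84.65 = 543.4 < 2100, so use break Q=2100: TC = 32,400×$84.65 + (32,400/2100.0)×135 + (2100.0/2)×0.35×$84.65 = $2,775,851.73.
Lowest total cost is $2,770,132.36 at Q = 542.3.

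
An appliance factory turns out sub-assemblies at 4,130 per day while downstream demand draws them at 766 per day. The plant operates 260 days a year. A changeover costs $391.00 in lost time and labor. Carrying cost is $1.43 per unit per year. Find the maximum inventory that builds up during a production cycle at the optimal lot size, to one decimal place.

Annual demand D = 766 × 260 = 199,160.
Production build-up factor (1 − d/p) = 1 − 766/4,130 = 0.8145.
Q* = √(2DS / (H(1 − d/p))) = √(2 × 199,160 × 391 / (1.43 × 0.8145)).
= √(155,743,120 / 1.1648) ≈ 11563.344.
Maximum inventory = Q*(1 − d/p) = 11563.344 × 0.8145 ≈ 9418.666.

I_max ≈ 9,418.7 sub-assemblies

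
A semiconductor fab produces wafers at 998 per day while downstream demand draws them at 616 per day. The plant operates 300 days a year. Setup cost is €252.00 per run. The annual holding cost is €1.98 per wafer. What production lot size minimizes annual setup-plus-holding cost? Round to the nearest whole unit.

Q* ≈ 11,086 wafers

Annual demand D = 616 × 300 = 184,800.
Production build-up factor (1 − d/p) = 1 − 616/998 = 0.3828.
Q* = √(2DS / (H(1 − d/p))) = √(2 × 184,800 × 252 / (1.98 × 0.3828)).
= √(93,139,200 / 0.7579) ≈ 11085.805.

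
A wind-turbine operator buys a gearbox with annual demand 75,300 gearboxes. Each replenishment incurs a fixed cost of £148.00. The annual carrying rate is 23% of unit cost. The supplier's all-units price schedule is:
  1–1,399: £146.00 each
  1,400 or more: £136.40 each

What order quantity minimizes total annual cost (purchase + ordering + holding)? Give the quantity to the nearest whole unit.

Holding cost per unit per year at price C is H = 0.23·C.
Candidates are each tier's EOQ (if it falls in that tier) and each price-break quantity.
EOQ at £146.00 = 814.7 (feasible in tier 1): TC = 75,300×£146.00 + (75,300/814.7)×148 + (814.7/2)×0.23×£146.00 = £11,021,157.96.
EOQ at £136.40 = 842.9 < 1400, so use break Q=1400: TC = 75,300×£136.40 + (75,300/1400.0)×148 + (1400.0/2)×0.23×£136.40 = £10,300,840.69.
Lowest total cost is £10,300,840.69 at Q = 1400.0.

Q* ≈ 1,400 gearboxes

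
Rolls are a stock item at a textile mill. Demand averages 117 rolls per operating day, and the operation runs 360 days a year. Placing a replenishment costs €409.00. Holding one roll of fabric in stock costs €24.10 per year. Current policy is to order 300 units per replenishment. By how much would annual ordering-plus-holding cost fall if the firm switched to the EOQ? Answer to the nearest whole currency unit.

Extra cost ≈ €32,223 per year

Annual demand D = 117 × 360 = 42,120.
EOQ = √(2DS/H) = √(2 × 42,120 × 409 / 24.1) ≈ 1195.67.
Cost at Q* = (D/Q*)S + (Q*/2)H = √(2DSH) ≈ €28,815.71.
Cost at Q = 300: (42,120/300)×409 + (300/2)×24.1 = €57,423.60 + €3,615.00 = €61,038.60.
Excess = €61,038.60 − €28,815.71 = €32,222.89.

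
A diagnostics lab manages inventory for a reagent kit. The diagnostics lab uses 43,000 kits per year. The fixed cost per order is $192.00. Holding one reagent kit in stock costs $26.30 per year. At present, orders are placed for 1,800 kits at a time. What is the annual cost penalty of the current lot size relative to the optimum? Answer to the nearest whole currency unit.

EOQ = √(2DS/H) = √(2 × 43,000 × 192 / 26.3) ≈ 792.36.
Cost at Q* = (D/Q*)S + (Q*/2)H = √(2DSH) ≈ $20,839.04.
Cost at Q = 1,800: (43,000/1,800)×192 + (1,800/2)×26.3 = $4,586.67 + $23,670.00 = $28,256.67.
Excess = $28,256.67 − $20,839.04 = $7,417.63.

Extra cost ≈ $7,418 per year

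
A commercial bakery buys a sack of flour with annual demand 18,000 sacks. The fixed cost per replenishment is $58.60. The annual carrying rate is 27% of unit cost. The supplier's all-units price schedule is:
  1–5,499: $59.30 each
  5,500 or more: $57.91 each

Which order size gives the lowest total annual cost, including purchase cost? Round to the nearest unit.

Holding cost per unit per year at price C is H = 0.27·C.
For each price level, check whether its EOQ is feasible; otherwise the best quantity at that price is the breakpoint.
EOQ at $59.30 = 363.0 (feasible in tier 1): TC = 18,000×$59.30 + (18,000/363.0)×58.6 + (363.0/2)×0.27×$59.30 = $1,073,211.78.
EOQ at $57.91 = 367.3 < 5500, so use break Q=5500: TC = 18,000×$57.91 + (18,000/5500.0)×58.6 + (5500.0/2)×0.27×$57.91 = $1,085,569.96.
Lowest total cost is $1,073,211.78 at Q = 363.0.

Q* ≈ 363 sacks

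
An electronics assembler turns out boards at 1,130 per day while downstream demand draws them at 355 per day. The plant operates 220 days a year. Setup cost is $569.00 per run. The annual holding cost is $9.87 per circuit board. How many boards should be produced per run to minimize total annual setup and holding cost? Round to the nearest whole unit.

Q* ≈ 3,623 boards

Annual demand D = 355 × 220 = 78,100.
Production build-up factor (1 − d/p) = 1 − 355/1,130 = 0.6858.
Q* = √(2DS / (H(1 − d/p))) = √(2 × 78,100 × 569 / (9.87 × 0.6858)).
= √(88,877,800 / 6.7692) ≈ 3623.485.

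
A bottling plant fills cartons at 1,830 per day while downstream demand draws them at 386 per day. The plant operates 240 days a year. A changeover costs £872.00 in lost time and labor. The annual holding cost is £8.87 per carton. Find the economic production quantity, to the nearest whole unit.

Annual demand D = 386 × 240 = 92,640.
Production build-up factor (1 − d/p) = 1 − 386/1,830 = 0.7891.
Q* = √(2DS / (H(1 − d/p))) = √(2 × 92,640 × 872 / (8.87 × 0.7891)).
= √(161,564,160 / 6.9991) ≈ 4804.549.

Q* ≈ 4,805 cartons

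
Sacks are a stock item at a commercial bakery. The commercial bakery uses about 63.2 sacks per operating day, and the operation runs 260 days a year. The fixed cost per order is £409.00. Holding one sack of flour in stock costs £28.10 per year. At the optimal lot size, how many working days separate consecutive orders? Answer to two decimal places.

T ≈ 10.94 days

Annual demand D = 63.2 × 260 = 16,432.
The optimal lot size = √(2DS/H) = √(2 × 16,432 × 409 / 28.1) ≈ 691.62.
Cycle time = Q*/D × 260 = 691.62 / 16,432 × 260 ≈ 10.943 days.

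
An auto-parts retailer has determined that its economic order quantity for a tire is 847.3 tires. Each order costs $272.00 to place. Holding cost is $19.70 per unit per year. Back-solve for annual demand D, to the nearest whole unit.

D ≈ 25,998 tires per year

Invert the EOQ relation Q*² = 2DS/H.
From Q* = √(2DS/H): D = Q*²H / (2S) = 847.3² × 19.7 / (2 × 272) = 25998.108.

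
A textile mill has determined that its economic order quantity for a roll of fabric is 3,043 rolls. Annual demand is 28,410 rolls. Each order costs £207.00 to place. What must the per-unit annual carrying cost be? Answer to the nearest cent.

H ≈ £1.27

Squaring Q* = √(2DS/H) gives Q*² = 2DS/H.
From Q* = √(2DS/H): H = 2DS / Q*² = 2 × 28,410 × 207 / 3,043² = 1.2702.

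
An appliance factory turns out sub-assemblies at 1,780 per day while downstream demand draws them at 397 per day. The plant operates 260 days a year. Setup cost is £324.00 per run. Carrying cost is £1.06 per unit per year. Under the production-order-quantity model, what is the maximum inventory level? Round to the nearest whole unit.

Annual demand D = 397 × 260 = 103,220.
Production build-up factor (1 − d/p) = 1 − 397/1,780 = 0.7770.
Q* = √(2DS / (H(1 − d/p))) = √(2 × 103,220 × 324 / (1.06 × 0.7770)).
= √(66,886,560 / 0.8236) ≈ 9011.880.
Maximum inventory = Q*(1 − d/p) = 9011.880 × 0.7770 ≈ 7001.927.

I_max ≈ 7,002 sub-assemblies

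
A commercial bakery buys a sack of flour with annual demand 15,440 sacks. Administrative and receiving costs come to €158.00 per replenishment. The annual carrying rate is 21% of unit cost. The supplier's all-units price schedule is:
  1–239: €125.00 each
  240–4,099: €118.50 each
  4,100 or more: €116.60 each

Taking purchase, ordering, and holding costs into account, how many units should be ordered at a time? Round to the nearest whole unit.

Q* ≈ 443 sacks

Holding cost per unit per year at price C is H = 0.21·C.
Evaluate total cost at each tier's feasible EOQ or, if the EOQ is below the tier, at the tier's minimum quantity.
Tier 1 (€125.00): EOQ = 431.1 exceeds tier's upper bound 239, so this tier is dominated.
EOQ at €118.50 = 442.8 (feasible in tier 2): TC = 15,440×€118.50 + (15,440/442.8)×158 + (442.8/2)×0.21×€118.50 = €1,840,658.84.
EOQ at €116.60 = 446.4 < 4100, so use break Q=4100: TC = 15,440×€116.60 + (15,440/4100.0)×158 + (4100.0/2)×0.21×€116.60 = €1,851,095.30.
Lowest total cost is €1,840,658.84 at Q = 442.8.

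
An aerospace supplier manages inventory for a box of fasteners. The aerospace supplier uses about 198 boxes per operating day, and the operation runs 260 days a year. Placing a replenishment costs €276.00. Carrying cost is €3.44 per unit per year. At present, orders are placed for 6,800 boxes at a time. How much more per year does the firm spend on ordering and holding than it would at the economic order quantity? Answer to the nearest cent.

Extra cost ≈ €3,898.40 per year

Annual demand D = 198 × 260 = 51,480.
EOQ = √(2DS/H) = √(2 × 51,480 × 276 / 3.44) ≈ 2874.15.
Cost at Q* = (D/Q*)S + (Q*/2)H = √(2DSH) ≈ €9,887.08.
Cost at Q = 6,800: (51,480/6,800)×276 + (6,800/2)×3.44 = €2,089.48 + €11,696.00 = €13,785.48.
Excess = €13,785.48 − €9,887.08 = €3,898.40.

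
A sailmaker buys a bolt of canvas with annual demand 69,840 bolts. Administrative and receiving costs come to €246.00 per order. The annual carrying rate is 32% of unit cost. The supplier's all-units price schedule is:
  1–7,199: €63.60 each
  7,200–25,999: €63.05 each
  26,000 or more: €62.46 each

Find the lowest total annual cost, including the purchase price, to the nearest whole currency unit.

TC* ≈ €4,468,269

Holding cost per unit per year at price C is H = 0.32·C.
Evaluate total cost at each tier's feasible EOQ or, if the EOQ is below the tier, at the tier's minimum quantity.
EOQ at €63.60 = 1299.4 (feasible in tier 1): TC = 69,840×€63.60 + (69,840/1299.4)×246 + (1299.4/2)×0.32×€63.60 = €4,468,268.67.
EOQ at €63.05 = 1305.0 < 7200, so use break Q=7200: TC = 69,840×€63.05 + (69,840/7200.0)×246 + (7200.0/2)×0.32×€63.05 = €4,478,431.80.
EOQ at €62.46 = 1311.2 < 26000, so use break Q=26000: TC = 69,840×€62.46 + (69,840/26000.0)×246 + (26000.0/2)×0.32×€62.46 = €4,622,700.79.
Lowest total cost among the candidates is at Q = 1299.4.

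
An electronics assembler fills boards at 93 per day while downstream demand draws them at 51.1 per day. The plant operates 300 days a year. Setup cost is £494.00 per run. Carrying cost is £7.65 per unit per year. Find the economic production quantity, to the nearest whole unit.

Annual demand D = 51.1 × 300 = 15,330.
Production build-up factor (1 − d/p) = 1 − 51.1/93 = 0.4505.
Q* = √(2DS / (H(1 − d/p))) = √(2 × 15,330 × 494 / (7.65 × 0.4505)).
= √(15,146,040 / 3.4466) ≈ 2096.299.

Q* ≈ 2,096 boards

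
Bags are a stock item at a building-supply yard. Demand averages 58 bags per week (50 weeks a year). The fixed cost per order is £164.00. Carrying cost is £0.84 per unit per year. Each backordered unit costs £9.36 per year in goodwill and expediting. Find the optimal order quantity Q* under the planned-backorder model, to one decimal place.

Q* ≈ 1,110.9 bags

Annual demand D = 58 × 50 = 2,900.
With planned backorders, Q* = √(2DS/H) · √((H+B)/B).
√(2DS/H) = √(2 × 2,900 × 164 / 0.84) = 1064.134.
√((H+B)/B) = √((0.84+9.36)/9.36) = 1.0439.
Q* ≈ 1110.858.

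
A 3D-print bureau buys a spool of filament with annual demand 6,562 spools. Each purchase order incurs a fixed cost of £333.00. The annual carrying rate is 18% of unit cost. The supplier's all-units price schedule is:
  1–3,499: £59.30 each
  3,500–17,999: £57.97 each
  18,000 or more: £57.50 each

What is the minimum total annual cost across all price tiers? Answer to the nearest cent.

TC* ≈ £395,956.57

Holding cost per unit per year at price C is H = 0.18·C.
Evaluate total cost at each tier's feasible EOQ or, if the EOQ is below the tier, at the tier's minimum quantity.
EOQ at £59.30 = 639.9 (feasible in tier 1): TC = 6,562×£59.30 + (6,562/639.9)×333 + (639.9/2)×0.18×£59.30 = £395,956.57.
EOQ at £57.97 = 647.2 < 3500, so use break Q=3500: TC = 6,562×£57.97 + (6,562/3500.0)×333 + (3500.0/2)×0.18×£57.97 = £399,284.02.
EOQ at £57.50 = 649.8 < 18000, so use break Q=18000: TC = 6,562×£57.50 + (6,562/18000.0)×333 + (18000.0/2)×0.18×£57.50 = £470,586.40.
Lowest total cost among the candidates is at Q = 639.9.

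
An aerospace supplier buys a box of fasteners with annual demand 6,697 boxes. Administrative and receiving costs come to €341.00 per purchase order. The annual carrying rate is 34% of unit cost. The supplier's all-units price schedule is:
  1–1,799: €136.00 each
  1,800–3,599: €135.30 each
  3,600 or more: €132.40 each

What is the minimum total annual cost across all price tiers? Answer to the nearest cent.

TC* ≈ €925,324.53

Holding cost per unit per year at price C is H = 0.34·C.
For each price level, check whether its EOQ is feasible; otherwise the best quantity at that price is the breakpoint.
EOQ at €136.00 = 314.3 (feasible in tier 1): TC = 6,697×€136.00 + (6,697/314.3)×341 + (314.3/2)×0.34×€136.00 = €925,324.53.
EOQ at €135.30 = 315.1 < 1800, so use break Q=1800: TC = 6,697×€135.30 + (6,697/1800.0)×341 + (1800.0/2)×0.34×€135.30 = €948,774.61.
EOQ at €132.40 = 318.5 < 3600, so use break Q=3600: TC = 6,697×€132.40 + (6,697/3600.0)×341 + (3600.0/2)×0.34×€132.40 = €968,345.95.
Lowest total cost among the candidates is at Q = 314.3.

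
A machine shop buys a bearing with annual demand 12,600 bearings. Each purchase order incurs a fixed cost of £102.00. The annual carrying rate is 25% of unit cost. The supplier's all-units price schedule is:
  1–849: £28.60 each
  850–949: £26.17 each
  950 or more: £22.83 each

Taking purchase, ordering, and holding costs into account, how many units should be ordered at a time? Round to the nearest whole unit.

Holding cost per unit per year at price C is H = 0.25·C.
Evaluate total cost at each tier's feasible EOQ or, if the EOQ is below the tier, at the tier's minimum quantity.
EOQ at £28.60 = 599.6 (feasible in tier 1): TC = 12,600×£28.60 + (12,600/599.6)×102 + (599.6/2)×0.25×£28.60 = £364,647.00.
EOQ at £26.17 = 626.8 < 850, so use break Q=850: TC = 12,600×£26.17 + (12,600/850.0)×102 + (850.0/2)×0.25×£26.17 = £334,034.56.
EOQ at £22.83 = 671.1 < 950, so use break Q=950: TC = 12,600×£22.83 + (12,600/950.0)×102 + (950.0/2)×0.25×£22.83 = £291,721.90.
Lowest total cost is £291,721.90 at Q = 950.0.

Q* ≈ 950 bearings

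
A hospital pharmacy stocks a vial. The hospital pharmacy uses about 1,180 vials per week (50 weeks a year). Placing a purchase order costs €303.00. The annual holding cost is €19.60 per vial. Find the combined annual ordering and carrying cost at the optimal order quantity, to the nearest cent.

TC* ≈ €26,472.22

Annual demand D = 1,180 × 50 = 59,000.
The optimal lot size = √(2DS/H) = √(2 × 59,000 × 303 / 19.6) ≈ 1350.62.
At Q*, ordering cost (D/Q*)S equals holding cost (Q*/2)H, each = √(DSH/2).
Minimum total = √(2DSH) = √(2 × 59,000 × 303 × 19.6) ≈ 26472.219.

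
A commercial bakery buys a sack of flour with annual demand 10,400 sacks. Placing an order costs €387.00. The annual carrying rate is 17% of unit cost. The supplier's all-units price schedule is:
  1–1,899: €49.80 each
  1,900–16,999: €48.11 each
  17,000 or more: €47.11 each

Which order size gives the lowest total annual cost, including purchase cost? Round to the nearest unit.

Q* ≈ 1,900 sacks

Holding cost per unit per year at price C is H = 0.17·C.
For each price level, check whether its EOQ is feasible; otherwise the best quantity at that price is the breakpoint.
EOQ at €49.80 = 975.1 (feasible in tier 1): TC = 10,400×€49.80 + (10,400/975.1)×387 + (975.1/2)×0.17×€49.80 = €526,175.17.
EOQ at €48.11 = 992.1 < 1900, so use break Q=1900: TC = 10,400×€48.11 + (10,400/1900.0)×387 + (1900.0/2)×0.17×€48.11 = €510,232.08.
EOQ at €47.11 = 1002.6 < 17000, so use break Q=17000: TC = 10,400×€47.11 + (10,400/17000.0)×387 + (17000.0/2)×0.17×€47.11 = €558,254.70.
Lowest total cost is €510,232.08 at Q = 1900.0.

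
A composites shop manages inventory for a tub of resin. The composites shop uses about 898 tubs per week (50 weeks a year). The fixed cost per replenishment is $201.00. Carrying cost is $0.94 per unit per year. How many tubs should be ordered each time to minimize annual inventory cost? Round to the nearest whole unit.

Q* ≈ 4,382 tubs

Annual demand D = 898 × 50 = 44,900.
EOQ = √(2DS / H) = √(2 × 44,900 × 201 / 0.94).
= √(18,049,800 / 0.94) = √19,201,914.8936 ≈ 4381.999.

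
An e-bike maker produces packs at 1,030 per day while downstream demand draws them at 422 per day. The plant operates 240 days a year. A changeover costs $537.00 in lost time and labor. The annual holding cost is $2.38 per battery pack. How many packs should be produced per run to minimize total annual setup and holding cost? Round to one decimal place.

Annual demand D = 422 × 240 = 101,280.
Production build-up factor (1 − d/p) = 1 − 422/1,030 = 0.5903.
Q* = √(2DS / (H(1 − d/p))) = √(2 × 101,280 × 537 / (2.38 × 0.5903)).
= √(108,774,720 / 1.4049) ≈ 8799.183.

Q* ≈ 8,799.2 packs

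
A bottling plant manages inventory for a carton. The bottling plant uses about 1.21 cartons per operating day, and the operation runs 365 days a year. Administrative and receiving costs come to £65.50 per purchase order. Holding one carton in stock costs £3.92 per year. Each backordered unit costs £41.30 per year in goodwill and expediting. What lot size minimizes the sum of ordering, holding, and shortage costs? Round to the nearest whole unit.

Annual demand D = 1.21 × 365 = 441.65.
With planned backorders, Q* = √(2DS/H) · √((H+B)/B).
√(2DS/H) = √(2 × 441.65 × 65.5 / 3.92) = 121.488.
√((H+B)/B) = √((3.92+41.3)/41.3) = 1.0464.
Q* ≈ 127.122.

Q* ≈ 127 cartons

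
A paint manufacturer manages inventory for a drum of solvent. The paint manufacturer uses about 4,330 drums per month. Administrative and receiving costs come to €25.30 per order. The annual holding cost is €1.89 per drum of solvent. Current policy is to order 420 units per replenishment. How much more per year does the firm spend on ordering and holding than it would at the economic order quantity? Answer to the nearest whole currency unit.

Annual demand D = 4,330 × 12 = 51,960.
EOQ = √(2DS/H) = √(2 × 51,960 × 25.3 / 1.89) ≈ 1179.45.
Cost at Q* = (D/Q*)S + (Q*/2)H = √(2DSH) ≈ €2,229.16.
Cost at Q = 420: (51,960/420)×25.3 + (420/2)×1.89 = €3,129.97 + €396.90 = €3,526.87.
Excess = €3,526.87 − €2,229.16 = €1,297.71.

Extra cost ≈ €1,298 per year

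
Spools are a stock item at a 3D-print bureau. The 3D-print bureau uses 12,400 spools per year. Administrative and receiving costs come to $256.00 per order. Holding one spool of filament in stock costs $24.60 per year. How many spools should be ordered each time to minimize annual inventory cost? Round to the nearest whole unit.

EOQ = √(2DS / H) = √(2 × 12,400 × 256 / 24.6).
= √(6,348,800 / 24.6) = √258,081.3008 ≈ 508.017.

Q* ≈ 508 spools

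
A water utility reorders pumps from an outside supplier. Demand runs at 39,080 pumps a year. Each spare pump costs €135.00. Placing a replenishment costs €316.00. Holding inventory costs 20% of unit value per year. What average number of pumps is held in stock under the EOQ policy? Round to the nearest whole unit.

Holding cost H = 0.20 × €135.00 = €27.0000 per unit per year.
The optimal lot size = √(2DS/H) = √(2 × 39,080 × 316 / 27) ≈ 956.43.
Average inventory = Q*/2 ≈ 956.43 / 2 = 478.216.

Average inventory ≈ 478 pumps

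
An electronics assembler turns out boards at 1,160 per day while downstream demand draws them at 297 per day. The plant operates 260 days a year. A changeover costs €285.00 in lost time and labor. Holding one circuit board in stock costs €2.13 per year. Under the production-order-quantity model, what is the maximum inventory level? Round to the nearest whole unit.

Annual demand D = 297 × 260 = 77,220.
Production build-up factor (1 − d/p) = 1 − 297/1,160 = 0.7440.
Q* = √(2DS / (H(1 − d/p))) = √(2 × 77,220 × 285 / (2.13 × 0.7440)).
= √(44,015,400 / 1.5846) ≈ 5270.310.
Maximum inventory = Q*(1 − d/p) = 5270.310 × 0.7440 ≈ 3920.929.

I_max ≈ 3,921 boards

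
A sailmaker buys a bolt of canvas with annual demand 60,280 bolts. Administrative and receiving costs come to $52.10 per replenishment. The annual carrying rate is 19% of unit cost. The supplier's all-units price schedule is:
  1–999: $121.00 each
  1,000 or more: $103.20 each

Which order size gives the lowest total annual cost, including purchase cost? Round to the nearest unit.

Q* ≈ 1,000 bolts

Holding cost per unit per year at price C is H = 0.19·C.
Candidates are each tier's EOQ (if it falls in that tier) and each price-break quantity.
EOQ at $121.00 = 522.7 (feasible in tier 1): TC = 60,280×$121.00 + (60,280/522.7)×52.1 + (522.7/2)×0.19×$121.00 = $7,305,896.83.
EOQ at $103.20 = 566.0 < 1000, so use break Q=1000: TC = 60,280×$103.20 + (60,280/1000.0)×52.1 + (1000.0/2)×0.19×$103.20 = $6,233,840.59.
Lowest total cost is $6,233,840.59 at Q = 1000.0.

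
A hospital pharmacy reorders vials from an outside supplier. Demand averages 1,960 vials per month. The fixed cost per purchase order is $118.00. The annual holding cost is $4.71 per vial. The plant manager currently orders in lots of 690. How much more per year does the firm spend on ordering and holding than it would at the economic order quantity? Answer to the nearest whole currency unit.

Annual demand D = 1,960 × 12 = 23,520.
EOQ = √(2DS/H) = √(2 × 23,520 × 118 / 4.71) ≈ 1085.59.
Cost at Q* = (D/Q*)S + (Q*/2)H = √(2DSH) ≈ $5,113.11.
Cost at Q = 690: (23,520/690)×118 + (690/2)×4.71 = $4,022.26 + $1,624.95 = $5,647.21.
Excess = $5,647.21 − $5,113.11 = $534.10.

Extra cost ≈ $534 per year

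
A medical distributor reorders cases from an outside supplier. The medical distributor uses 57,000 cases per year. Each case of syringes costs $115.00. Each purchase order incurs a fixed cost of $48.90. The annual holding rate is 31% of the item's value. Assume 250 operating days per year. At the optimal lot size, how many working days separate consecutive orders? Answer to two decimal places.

T ≈ 1.73 days

Holding cost H = 0.31 × $115.00 = $35.6500 per unit per year.
The optimal lot size = √(2DS/H) = √(2 × 57,000 × 48.9 / 35.65) ≈ 395.44.
Cycle time = Q*/D × 250 = 395.44 / 57,000 × 250 ≈ 1.734 days.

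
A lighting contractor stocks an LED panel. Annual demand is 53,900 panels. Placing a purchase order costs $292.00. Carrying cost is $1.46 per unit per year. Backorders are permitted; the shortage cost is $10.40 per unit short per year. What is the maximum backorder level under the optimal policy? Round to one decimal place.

S* ≈ 610.4 panels

With planned backorders, Q* = √(2DS/H) · √((H+B)/B).
√(2DS/H) = √(2 × 53,900 × 292 / 1.46) = 4643.275.
√((H+B)/B) = √((1.46+10.4)/10.4) = 1.0679.
Q* ≈ 4958.497.
S* = Q* · H/(H+B) = 4958.497 × 1.46/11.86 ≈ 610.405.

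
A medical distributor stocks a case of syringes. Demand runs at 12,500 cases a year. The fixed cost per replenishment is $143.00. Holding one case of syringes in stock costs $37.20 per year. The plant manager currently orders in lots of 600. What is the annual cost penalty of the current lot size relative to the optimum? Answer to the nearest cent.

Extra cost ≈ $2,607.04 per year

EOQ = √(2DS/H) = √(2 × 12,500 × 143 / 37.2) ≈ 310.00.
Cost at Q* = (D/Q*)S + (Q*/2)H = √(2DSH) ≈ $11,532.13.
Cost at Q = 600: (12,500/600)×143 + (600/2)×37.2 = $2,979.17 + $11,160.00 = $14,139.17.
Excess = $14,139.17 − $11,532.13 = $2,607.04.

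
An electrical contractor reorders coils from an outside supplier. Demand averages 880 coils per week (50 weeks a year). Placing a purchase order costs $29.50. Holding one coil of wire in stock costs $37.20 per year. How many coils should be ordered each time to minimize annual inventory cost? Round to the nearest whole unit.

Annual demand D = 880 × 50 = 44,000.
EOQ = √(2DS / H) = √(2 × 44,000 × 29.5 / 37.2).
= √(2,596,000 / 37.2) = √69,784.9462 ≈ 264.168.

Q* ≈ 264 coils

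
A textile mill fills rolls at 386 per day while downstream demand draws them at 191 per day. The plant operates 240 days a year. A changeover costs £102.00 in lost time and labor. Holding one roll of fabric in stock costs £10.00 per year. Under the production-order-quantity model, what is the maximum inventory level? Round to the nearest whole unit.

I_max ≈ 687 rolls

Annual demand D = 191 × 240 = 45,840.
Production build-up factor (1 − d/p) = 1 − 191/386 = 0.5052.
Q* = √(2DS / (H(1 − d/p))) = √(2 × 45,840 × 102 / (10 × 0.5052)).
= √(9,351,360 / 5.0518) ≈ 1360.548.
Maximum inventory = Q*(1 − d/p) = 1360.548 × 0.5052 ≈ 687.323.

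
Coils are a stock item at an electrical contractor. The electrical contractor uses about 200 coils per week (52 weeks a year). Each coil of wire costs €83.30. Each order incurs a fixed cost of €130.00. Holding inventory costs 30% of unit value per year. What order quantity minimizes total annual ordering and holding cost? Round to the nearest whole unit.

Annual demand D = 200 × 52 = 10,400.
Holding cost H = 0.30 × €83.30 = €24.9900 per unit per year.
EOQ = √(2DS / H) = √(2 × 10,400 × 130 / 24.99).
= √(2,704,000 / 24.99) = √108,203.2813 ≈ 328.943.

Q* ≈ 329 coils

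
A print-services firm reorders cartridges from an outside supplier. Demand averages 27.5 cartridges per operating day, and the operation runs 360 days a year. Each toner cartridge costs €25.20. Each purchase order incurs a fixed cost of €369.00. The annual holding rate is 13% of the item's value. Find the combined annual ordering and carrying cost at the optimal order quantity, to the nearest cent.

TC* ≈ €4,892.35

Annual demand D = 27.5 × 360 = 9,900.
Holding cost H = 0.13 × €25.20 = €3.2760 per unit per year.
Q* = √(2DS/H) = √(2 × 9,900 × 369 / 3.276) ≈ 1493.39.
At the optimum the two cost components are equal, so total cost = 2·(Q*/2)H = Q*·H.
Minimum total = √(2DSH) = √(2 × 9,900 × 369 × 3.276) ≈ 4892.352.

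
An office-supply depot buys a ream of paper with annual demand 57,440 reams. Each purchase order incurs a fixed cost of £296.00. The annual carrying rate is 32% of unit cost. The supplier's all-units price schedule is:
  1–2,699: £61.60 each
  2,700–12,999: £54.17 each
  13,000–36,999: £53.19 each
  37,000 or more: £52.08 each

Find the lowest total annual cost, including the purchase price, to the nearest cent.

Holding cost per unit per year at price C is H = 0.32·C.
Evaluate total cost at each tier's feasible EOQ or, if the EOQ is below the tier, at the tier's minimum quantity.
EOQ at £61.60 = 1313.4 (feasible in tier 1): TC = 57,440×£61.60 + (57,440/1313.4)×296 + (1313.4/2)×0.32×£61.60 = £3,564,194.08.
EOQ at £54.17 = 1400.6 < 2700, so use break Q=2700: TC = 57,440×£54.17 + (57,440/2700.0)×296 + (2700.0/2)×0.32×£54.17 = £3,141,223.37.
EOQ at £53.19 = 1413.4 < 13000, so use break Q=13000: TC = 57,440×£53.19 + (57,440/13000.0)×296 + (13000.0/2)×0.32×£53.19 = £3,167,176.66.
EOQ at £52.08 = 1428.4 < 37000, so use break Q=37000: TC = 57,440×£52.08 + (57,440/37000.0)×296 + (37000.0/2)×0.32×£52.08 = £3,300,248.32.
Lowest total cost among the candidates is at Q = 2700.0.

TC* ≈ £3,141,223.37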